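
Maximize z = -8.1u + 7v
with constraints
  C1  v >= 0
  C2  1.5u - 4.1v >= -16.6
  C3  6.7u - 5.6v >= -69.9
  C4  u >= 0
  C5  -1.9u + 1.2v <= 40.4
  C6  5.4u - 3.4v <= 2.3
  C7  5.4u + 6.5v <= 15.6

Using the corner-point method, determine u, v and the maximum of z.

Feasible corners and z = -8.1u + 7v:
  (0, 0) → z = 0
  (23/54, 0) → z = -69/20
  (0, 12/5) → z = 84/5
  (6799/5346, 133/99) → z = -1777/1980

u = 0, v = 2.4, maximum z = 16.8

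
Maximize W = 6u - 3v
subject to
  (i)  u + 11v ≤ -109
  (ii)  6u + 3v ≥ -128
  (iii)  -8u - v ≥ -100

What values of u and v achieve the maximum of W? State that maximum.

Vertices and W = 6u - 3v:
  (-1081/63, -526/63) → W = -1636/21
  (403/29, -324/29) → W = 3390/29
  (214/9, -812/9) → W = 1240/3

The optimum lies where 6u + 3v = -128 and -8u - v = -100.
Solving simultaneously gives u = 214/9, v = -812/9.

u = 214/9, v = -812/9, maximum W = 1240/3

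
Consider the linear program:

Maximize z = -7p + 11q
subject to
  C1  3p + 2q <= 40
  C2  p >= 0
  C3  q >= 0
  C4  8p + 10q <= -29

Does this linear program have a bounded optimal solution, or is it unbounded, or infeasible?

The boundaries 3p + 2q = 40 and p = 0 meet at (0, 20), but that point violates 8p + 10q ≤ -29. Every candidate vertex is excluded by some other constraint, so the feasible region is empty.

infeasible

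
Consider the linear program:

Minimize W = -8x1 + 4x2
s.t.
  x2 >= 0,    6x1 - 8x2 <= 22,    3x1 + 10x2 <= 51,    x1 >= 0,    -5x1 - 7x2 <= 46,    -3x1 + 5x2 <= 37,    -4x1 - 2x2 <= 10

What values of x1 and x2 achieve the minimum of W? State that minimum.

Corner points and W = -8x1 + 4x2:
  (11/3, 0) → W = -88/3
  (0, 0) → W = 0
  (157/21, 20/7) → W = -1016/21
  (0, 51/10) → W = 102/5

At the optimal vertex, 6x1 - 8x2 = 22 and 3x1 + 10x2 = 51.
Solving simultaneously gives x1 = 157/21, x2 = 20/7.

x1 = 157/21, x2 = 20/7, minimum W = -1016/21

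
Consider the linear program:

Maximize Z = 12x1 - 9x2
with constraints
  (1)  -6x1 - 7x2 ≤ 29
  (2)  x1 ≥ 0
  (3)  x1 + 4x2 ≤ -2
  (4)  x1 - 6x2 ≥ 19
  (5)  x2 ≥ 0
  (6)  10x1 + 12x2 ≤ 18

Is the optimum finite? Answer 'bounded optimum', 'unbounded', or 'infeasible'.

infeasible

The boundaries -6x1 - 7x2 = 29 and x1 = 0 meet at (0, -29/7), but that point violates x2 ≥ 0. Every candidate vertex is excluded by some other constraint, so the feasible region is empty.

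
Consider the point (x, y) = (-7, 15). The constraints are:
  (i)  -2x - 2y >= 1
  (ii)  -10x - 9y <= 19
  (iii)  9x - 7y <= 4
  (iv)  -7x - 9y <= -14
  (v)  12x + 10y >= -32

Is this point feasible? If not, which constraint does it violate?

not feasible — violates (i)

Constraint (i): -2x - 2y = -16, which is not ≥ 1. All other constraints are satisfied.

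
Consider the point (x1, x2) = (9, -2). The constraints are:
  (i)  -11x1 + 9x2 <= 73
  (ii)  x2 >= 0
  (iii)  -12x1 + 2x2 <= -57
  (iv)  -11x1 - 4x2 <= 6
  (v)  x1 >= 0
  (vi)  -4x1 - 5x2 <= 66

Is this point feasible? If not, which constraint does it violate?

Constraint (ii): x2 = -2, which is not ≥ 0. All other constraints are satisfied.

not feasible — violates (ii)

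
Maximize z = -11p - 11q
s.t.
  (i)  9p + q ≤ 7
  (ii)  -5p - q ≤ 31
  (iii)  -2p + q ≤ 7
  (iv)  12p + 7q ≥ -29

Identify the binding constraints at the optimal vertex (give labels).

(i) and (iv)

Feasible corners and z = -11p - 11q:
  (0, 7) → z = -77
  (26/17, -115/17) → z = 979/17
  (-3, 1) → z = 22

The maximum is at (26/17, -115/17). Substituting into each constraint, equality holds for (i) and (iv); the remaining constraints have slack.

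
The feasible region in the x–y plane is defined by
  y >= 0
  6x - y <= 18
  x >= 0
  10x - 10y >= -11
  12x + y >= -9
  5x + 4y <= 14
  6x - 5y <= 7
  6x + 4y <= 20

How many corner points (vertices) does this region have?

Intersecting each pair of boundary lines and keeping only the points that satisfy every inequality leaves:
  (0, 0)
  (7/6, 0)
  (0, 11/10)
  (16/15, 13/6)
  (2, 1)

5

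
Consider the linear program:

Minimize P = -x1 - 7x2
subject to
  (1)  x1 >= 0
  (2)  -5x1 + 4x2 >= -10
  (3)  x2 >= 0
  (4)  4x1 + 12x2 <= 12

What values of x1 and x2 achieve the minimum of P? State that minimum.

x1 = 0, x2 = 1, minimum P = -7

Corner points and P = -x1 - 7x2:
  (0, 0) → P = 0
  (0, 1) → P = -7
  (2, 0) → P = -2
  (42/19, 5/19) → P = -77/19

The binding constraints are x1 = 0 and 4x1 + 12x2 = 12.
Solving simultaneously gives x1 = 0, x2 = 1.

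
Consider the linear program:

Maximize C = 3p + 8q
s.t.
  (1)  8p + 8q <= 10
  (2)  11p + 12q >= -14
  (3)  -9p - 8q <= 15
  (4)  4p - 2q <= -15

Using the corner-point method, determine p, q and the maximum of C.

p = -25, q = 105/4, maximum C = 135

The optimum lies where 8p + 8q = 10 and -9p - 8q = 15.
Solving simultaneously gives p = -25, q = 105/4.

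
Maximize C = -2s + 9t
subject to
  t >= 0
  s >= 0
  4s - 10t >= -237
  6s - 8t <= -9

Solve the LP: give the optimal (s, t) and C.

Corner points and C = -2s + 9t:
  (0, 237/10) → C = 2133/10
  (0, 9/8) → C = 81/8
  (129/2, 99/2) → C = 633/2

s = 129/2, t = 99/2, maximum C = 633/2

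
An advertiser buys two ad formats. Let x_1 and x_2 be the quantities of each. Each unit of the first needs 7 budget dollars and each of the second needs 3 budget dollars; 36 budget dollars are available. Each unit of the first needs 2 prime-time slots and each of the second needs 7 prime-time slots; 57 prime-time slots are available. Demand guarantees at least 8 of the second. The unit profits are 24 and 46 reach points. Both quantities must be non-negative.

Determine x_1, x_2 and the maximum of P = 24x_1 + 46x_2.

Extreme points and P = 24x_1 + 46x_2:
  (0, 57/7) → P = 2622/7
  (0, 8) → P = 368
  (1/2, 8) → P = 380

The optimum lies where 2x_1 + 7x_2 = 57 and x_2 = 8.
Solving simultaneously gives x_1 = 1/2, x_2 = 8.

x_1 = 1/2, x_2 = 8, maximum P = 380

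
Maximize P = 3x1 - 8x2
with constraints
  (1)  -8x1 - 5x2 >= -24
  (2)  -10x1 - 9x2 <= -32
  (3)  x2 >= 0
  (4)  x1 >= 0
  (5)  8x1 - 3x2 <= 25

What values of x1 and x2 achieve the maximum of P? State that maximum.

x1 = 28/11, x2 = 8/11, maximum P = 20/11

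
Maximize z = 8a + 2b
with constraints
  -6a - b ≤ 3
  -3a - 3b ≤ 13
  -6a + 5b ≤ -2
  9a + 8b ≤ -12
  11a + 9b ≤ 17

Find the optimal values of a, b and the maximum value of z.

At the optimal vertex, -3a - 3b = 13 and 9a + 8b = -12.
Solving simultaneously gives a = 68/3, b = -27.

a = 68/3, b = -27, maximum z = 382/3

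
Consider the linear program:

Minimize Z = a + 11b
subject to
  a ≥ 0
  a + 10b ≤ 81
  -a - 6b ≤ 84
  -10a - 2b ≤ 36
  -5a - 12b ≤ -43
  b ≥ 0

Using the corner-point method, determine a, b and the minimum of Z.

Extreme points and Z = a + 11b:
  (0, 81/10) → Z = 891/10
  (0, 43/12) → Z = 473/12
  (81, 0) → Z = 81
  (43/5, 0) → Z = 43/5

a = 43/5, b = 0, minimum Z = 43/5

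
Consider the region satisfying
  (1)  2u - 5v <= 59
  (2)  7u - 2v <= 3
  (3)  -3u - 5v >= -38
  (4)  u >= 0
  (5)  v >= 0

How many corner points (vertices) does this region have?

4

The feasible vertices (each the meet of two boundaries and inside every other half-plane) are:
  (91/41, 257/41)
  (3/7, 0)
  (0, 38/5)
  (0, 0)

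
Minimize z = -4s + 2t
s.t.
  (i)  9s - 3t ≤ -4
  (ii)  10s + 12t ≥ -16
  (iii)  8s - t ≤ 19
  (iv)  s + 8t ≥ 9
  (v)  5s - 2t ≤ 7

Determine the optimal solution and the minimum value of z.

Corner points and z = -4s + 2t:
  (61/15, 203/15) → z = 54/5
  (-1/15, 17/15) → z = 38/15
  (-59/17, 53/34) → z = 17
The feasible region is unbounded (it extends along (-6, 5), (1, 8)), but z strictly increases along every unbounded feasible direction, so there is no improving ray and the minimum is attained at a vertex.

The binding constraints are 9s - 3t = -4 and s + 8t = 9.
Solving simultaneously gives s = -1/15, t = 17/15.

s = -1/15, t = 17/15, minimum z = 38/15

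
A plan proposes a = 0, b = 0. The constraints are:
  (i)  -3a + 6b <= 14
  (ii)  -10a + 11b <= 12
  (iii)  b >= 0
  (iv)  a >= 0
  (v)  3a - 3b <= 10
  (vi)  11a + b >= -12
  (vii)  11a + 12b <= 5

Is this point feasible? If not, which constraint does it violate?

feasible

(i): 0 ≤ 14 ✓
(ii): 0 ≤ 12 ✓
(iii): 0 ≥ 0 ✓
(iv): 0 ≥ 0 ✓
(v): 0 ≤ 10 ✓
(vi): 0 ≥ -12 ✓
(vii): 0 ≤ 5 ✓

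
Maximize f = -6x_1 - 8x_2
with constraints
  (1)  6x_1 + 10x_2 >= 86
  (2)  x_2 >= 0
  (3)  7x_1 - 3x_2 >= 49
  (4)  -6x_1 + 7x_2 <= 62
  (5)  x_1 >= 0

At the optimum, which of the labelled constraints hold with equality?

Extreme points and f = -6x_1 - 8x_2:
  (43/3, 0) → f = -86
  (17/2, 7/2) → f = -79
  (529/31, 728/31) → f = -8998/31
The feasible region is unbounded (it extends along (7, 6), (1, 0)), but f strictly decreases along every unbounded feasible direction, so there is no improving ray and the maximum is attained at a vertex.

The maximum is at (17/2, 7/2). Substituting into each constraint, equality holds for (1) and (3); the remaining constraints have slack.

(1) and (3)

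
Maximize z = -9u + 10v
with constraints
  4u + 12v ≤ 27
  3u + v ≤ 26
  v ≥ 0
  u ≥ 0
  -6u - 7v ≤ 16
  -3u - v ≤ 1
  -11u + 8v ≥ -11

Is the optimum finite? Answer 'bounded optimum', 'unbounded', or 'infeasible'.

Corner points and z = -9u + 10v:
  (0, 9/4) → z = 45/2
  (87/41, 253/164) → z = -301/82
  (0, 0) → z = 0
  (1, 0) → z = -9
The feasible region has finitely many vertices and no improving ray; the maximum is 45/2 at (0, 9/4).

bounded optimum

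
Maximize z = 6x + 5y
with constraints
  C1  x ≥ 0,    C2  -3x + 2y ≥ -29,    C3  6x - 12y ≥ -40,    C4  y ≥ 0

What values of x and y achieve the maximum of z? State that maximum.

x = 107/6, y = 49/4, maximum z = 673/4

Vertices and z = 6x + 5y:
  (0, 10/3) → z = 50/3
  (0, 0) → z = 0
  (107/6, 49/4) → z = 673/4
  (29/3, 0) → z = 58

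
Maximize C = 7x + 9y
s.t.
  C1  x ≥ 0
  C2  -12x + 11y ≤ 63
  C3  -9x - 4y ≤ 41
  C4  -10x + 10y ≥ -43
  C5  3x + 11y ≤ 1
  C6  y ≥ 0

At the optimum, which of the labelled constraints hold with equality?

C5 and C6

Feasible corners and C = 7x + 9y:
  (0, 1/11) → C = 9/11
  (0, 0) → C = 0
  (1/3, 0) → C = 7/3

The maximum is at (1/3, 0). Substituting into each constraint, equality holds for C5 and C6; the remaining constraints have slack.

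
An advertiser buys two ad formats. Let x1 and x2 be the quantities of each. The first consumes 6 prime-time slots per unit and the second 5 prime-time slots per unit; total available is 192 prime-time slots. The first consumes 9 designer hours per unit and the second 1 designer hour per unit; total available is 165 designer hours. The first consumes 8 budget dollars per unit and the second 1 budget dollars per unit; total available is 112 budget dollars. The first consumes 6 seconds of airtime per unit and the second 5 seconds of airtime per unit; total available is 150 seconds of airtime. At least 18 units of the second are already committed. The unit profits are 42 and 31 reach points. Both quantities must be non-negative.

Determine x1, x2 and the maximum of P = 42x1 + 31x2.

x1 = 10, x2 = 18, maximum P = 978

At the optimal vertex, 6x1 + 5x2 = 150 and x2 = 18.
Solving simultaneously gives x1 = 10, x2 = 18.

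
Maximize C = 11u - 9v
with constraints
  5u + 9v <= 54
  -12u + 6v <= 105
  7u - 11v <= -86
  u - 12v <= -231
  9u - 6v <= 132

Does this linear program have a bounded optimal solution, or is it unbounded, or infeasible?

The boundaries 5u + 9v = 54 and -12u + 6v = 105 meet at (-9/2, 17/2), but that point violates u - 12v ≤ -231. Every candidate vertex is excluded by some other constraint, so the feasible region is empty.

infeasible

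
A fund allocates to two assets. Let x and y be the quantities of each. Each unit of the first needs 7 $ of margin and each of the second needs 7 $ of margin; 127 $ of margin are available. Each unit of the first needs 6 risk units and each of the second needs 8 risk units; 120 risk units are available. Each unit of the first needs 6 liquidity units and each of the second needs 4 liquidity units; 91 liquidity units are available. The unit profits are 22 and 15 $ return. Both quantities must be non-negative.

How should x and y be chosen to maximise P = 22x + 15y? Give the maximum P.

Vertices and P = 22x + 15y:
  (0, 0) → P = 0
  (0, 15) → P = 225
  (91/6, 0) → P = 1001/3
  (31/3, 29/4) → P = 4033/12

x = 31/3, y = 29/4, maximum P = 4033/12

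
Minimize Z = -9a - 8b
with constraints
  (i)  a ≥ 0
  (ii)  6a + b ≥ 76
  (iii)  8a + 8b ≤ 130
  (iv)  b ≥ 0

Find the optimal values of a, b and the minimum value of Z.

Feasible corners and Z = -9a - 8b:
  (239/20, 43/10) → Z = -2839/20
  (38/3, 0) → Z = -114
  (65/4, 0) → Z = -585/4

a = 65/4, b = 0, minimum Z = -585/4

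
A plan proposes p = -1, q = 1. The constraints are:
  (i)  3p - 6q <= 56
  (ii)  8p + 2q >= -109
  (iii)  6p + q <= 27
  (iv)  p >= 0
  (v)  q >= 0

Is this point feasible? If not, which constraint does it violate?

Constraint (iv): p = -1, which is not ≥ 0. All other constraints are satisfied.

not feasible — violates (iv)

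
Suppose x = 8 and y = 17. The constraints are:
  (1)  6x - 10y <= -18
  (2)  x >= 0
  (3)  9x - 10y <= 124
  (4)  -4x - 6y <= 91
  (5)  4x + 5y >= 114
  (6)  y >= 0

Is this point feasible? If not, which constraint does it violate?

(1): -122 ≤ -18 ✓
(2): 8 ≥ 0 ✓
(3): -98 ≤ 124 ✓
(4): -134 ≤ 91 ✓
(5): 117 ≥ 114 ✓
(6): 17 ≥ 0 ✓

feasible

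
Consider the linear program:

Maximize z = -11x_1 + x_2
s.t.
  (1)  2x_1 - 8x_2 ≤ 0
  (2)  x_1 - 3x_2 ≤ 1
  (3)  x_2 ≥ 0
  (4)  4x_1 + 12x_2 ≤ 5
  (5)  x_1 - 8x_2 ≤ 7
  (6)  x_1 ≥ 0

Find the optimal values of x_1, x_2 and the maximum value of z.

x_1 = 0, x_2 = 5/12, maximum z = 5/12

Feasible corners and z = -11x_1 + x_2:
  (0, 0) → z = 0
  (5/7, 5/28) → z = -215/28
  (0, 5/12) → z = 5/12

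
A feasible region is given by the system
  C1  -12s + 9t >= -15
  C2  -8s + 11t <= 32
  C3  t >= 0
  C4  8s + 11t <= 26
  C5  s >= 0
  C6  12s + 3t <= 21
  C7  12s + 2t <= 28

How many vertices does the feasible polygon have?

Of the 21 pairwise boundary intersections, those satisfying every inequality are:
  (5/4, 0)
  (13/8, 1/2)
  (0, 0)
  (0, 26/11)
  (17/12, 4/3)

5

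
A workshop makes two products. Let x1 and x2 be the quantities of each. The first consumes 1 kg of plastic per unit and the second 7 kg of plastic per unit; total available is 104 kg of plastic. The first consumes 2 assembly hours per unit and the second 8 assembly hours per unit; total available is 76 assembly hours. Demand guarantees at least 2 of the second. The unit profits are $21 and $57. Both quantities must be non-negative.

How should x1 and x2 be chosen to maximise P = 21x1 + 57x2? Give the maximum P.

x1 = 30, x2 = 2, maximum P = 744

Vertices and P = 21x1 + 57x2:
  (0, 19/2) → P = 1083/2
  (0, 2) → P = 114
  (30, 2) → P = 744

The optimum lies where 2x1 + 8x2 = 76 and x2 = 2.
Solving simultaneously gives x1 = 30, x2 = 2.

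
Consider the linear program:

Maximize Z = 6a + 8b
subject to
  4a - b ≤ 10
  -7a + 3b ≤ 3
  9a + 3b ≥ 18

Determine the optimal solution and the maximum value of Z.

a = 33/5, b = 82/5, maximum Z = 854/5

Extreme points and Z = 6a + 8b:
  (33/5, 82/5) → Z = 854/5
  (16/7, -6/7) → Z = 48/7
  (15/16, 51/16) → Z = 249/8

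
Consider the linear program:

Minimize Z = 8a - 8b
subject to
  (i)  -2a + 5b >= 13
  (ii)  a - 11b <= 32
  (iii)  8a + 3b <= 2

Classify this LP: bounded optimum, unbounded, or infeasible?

unbounded

From the feasible point (-303/17, -77/17), moving in the direction (-3, 8) keeps every constraint satisfied while Z decreases without bound.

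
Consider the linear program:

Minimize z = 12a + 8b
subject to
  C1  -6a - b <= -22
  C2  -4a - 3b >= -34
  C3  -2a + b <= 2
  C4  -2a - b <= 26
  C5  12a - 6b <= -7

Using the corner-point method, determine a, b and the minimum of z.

a = 125/48, b = 51/8, minimum z = 329/4

Corner points and z = 12a + 8b:
  (5/2, 7) → z = 86
  (125/48, 51/8) → z = 329/4
  (14/5, 38/5) → z = 472/5
  (61/20, 109/15) → z = 1421/15

The binding constraints are -6a - b = -22 and 12a - 6b = -7.
Solving simultaneously gives a = 125/48, b = 51/8.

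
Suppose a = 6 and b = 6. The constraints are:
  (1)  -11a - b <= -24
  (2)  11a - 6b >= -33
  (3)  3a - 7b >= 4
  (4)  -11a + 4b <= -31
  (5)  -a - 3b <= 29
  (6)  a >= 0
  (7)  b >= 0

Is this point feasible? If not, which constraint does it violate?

not feasible — violates (3)

Constraint (3): 3a - 7b = -24, which is not ≥ 4. All other constraints are satisfied.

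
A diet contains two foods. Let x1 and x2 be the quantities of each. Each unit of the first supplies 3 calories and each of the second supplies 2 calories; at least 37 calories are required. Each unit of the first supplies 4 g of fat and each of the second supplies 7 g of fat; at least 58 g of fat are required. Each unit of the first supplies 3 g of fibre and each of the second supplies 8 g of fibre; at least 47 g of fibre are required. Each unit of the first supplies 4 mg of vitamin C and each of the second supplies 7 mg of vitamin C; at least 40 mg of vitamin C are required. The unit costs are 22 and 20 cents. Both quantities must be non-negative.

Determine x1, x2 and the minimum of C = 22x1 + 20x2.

Feasible corners and C = 22x1 + 20x2:
  (0, 37/2) → C = 370
  (47/3, 0) → C = 1034/3
  (11, 2) → C = 282
  (135/11, 14/11) → C = 3250/11
The feasible region is unbounded (it extends along (0, 1), (1, 0)), but C strictly increases along every unbounded feasible direction, so there is no improving ray and the minimum is attained at a vertex.

x1 = 11, x2 = 2, minimum C = 282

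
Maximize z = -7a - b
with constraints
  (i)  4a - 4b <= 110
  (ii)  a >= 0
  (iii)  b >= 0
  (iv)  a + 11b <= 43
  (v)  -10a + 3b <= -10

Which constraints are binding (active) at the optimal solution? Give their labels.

Vertices and z = -7a - b:
  (55/2, 0) → z = -385/2
  (691/24, 31/24) → z = -1217/6
  (1, 0) → z = -7
  (239/113, 420/113) → z = -2093/113

The maximum is at (1, 0). Substituting into each constraint, equality holds for (iii) and (v); the remaining constraints have slack.

(iii) and (v)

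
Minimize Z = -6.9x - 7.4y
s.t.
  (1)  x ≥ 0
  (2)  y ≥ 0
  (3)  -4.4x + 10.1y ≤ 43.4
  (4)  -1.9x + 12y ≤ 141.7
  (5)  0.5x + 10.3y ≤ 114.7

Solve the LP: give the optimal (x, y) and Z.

x = 229.4, y = 0, minimum Z = -1582.86

Vertices and Z = -6.9x - 7.4y:
  (0, 0) → Z = 0
  (0, 434/101) → Z = -16058/505
  (1147/5, 0) → Z = -79143/50
  (23715/1679, 17546/1679) → Z = -2934739/16790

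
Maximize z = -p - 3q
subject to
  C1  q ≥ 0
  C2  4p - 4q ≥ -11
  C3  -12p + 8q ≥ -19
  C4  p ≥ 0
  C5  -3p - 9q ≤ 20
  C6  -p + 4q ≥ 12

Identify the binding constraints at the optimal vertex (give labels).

Vertices and z = -p - 3q:
  (41/4, 13) → z = -197/4
  (1/3, 37/12) → z = -115/12
  (43/10, 163/40) → z = -661/40

The maximum is at (1/3, 37/12). Substituting into each constraint, equality holds for C2 and C6; the remaining constraints have slack.

C2 and C6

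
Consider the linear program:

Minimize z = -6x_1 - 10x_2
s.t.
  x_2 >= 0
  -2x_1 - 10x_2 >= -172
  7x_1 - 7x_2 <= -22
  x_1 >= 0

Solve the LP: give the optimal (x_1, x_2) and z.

The optimum lies where -2x_1 - 10x_2 = -172 and 7x_1 - 7x_2 = -22.
Solving simultaneously gives x_1 = 82/7, x_2 = 104/7.

x_1 = 82/7, x_2 = 104/7, minimum z = -1532/7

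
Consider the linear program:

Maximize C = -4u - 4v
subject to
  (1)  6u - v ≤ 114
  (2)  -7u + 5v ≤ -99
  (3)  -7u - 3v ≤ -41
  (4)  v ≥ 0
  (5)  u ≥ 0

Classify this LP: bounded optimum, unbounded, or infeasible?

Extreme points and C = -4u - 4v:
  (471/23, 204/23) → C = -2700/23
  (19, 0) → C = -76
  (99/7, 0) → C = -396/7
The feasible region has finitely many vertices and no improving ray; the maximum is -396/7 at (99/7, 0).

bounded optimum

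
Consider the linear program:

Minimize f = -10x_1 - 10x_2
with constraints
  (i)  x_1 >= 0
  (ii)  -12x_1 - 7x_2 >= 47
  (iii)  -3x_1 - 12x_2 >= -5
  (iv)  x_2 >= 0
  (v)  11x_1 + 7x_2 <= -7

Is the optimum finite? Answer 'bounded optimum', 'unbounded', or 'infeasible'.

infeasible

The boundaries x_1 = 0 and -12x_1 - 7x_2 = 47 meet at (0, -47/7), but that point violates x_2 ≥ 0. Every candidate vertex is excluded by some other constraint, so the feasible region is empty.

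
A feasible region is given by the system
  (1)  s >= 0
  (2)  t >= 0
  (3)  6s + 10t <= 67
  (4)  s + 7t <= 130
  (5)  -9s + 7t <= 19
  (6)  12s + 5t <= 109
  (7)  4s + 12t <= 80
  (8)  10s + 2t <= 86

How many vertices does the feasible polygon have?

5

Of the 28 pairwise boundary intersections, those satisfying every inequality are:
  (0, 0)
  (0, 19/7)
  (43/5, 0)
  (93/44, 239/44)
  (33/4, 7/4)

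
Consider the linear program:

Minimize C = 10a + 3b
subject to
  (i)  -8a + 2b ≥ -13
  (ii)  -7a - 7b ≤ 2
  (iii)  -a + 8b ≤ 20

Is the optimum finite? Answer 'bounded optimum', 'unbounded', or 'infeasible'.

bounded optimum

Vertices and C = 10a + 3b:
  (87/70, -107/70) → C = 549/70
  (72/31, 173/62) → C = 1959/62
  (-52/21, 46/21) → C = -382/21
The feasible region has finitely many vertices and no improving ray; the minimum is -382/21 at (-52/21, 46/21).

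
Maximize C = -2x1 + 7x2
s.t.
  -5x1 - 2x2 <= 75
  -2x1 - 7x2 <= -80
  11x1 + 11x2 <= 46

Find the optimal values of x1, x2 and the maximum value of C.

x1 = -917/33, x2 = 1055/33, maximum C = 3073/11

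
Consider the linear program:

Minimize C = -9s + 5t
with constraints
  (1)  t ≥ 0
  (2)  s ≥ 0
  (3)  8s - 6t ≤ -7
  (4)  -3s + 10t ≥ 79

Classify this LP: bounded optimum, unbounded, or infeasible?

From the feasible point (0, 79/10), moving in the direction (6, 8) keeps every constraint satisfied while C decreases without bound.

unbounded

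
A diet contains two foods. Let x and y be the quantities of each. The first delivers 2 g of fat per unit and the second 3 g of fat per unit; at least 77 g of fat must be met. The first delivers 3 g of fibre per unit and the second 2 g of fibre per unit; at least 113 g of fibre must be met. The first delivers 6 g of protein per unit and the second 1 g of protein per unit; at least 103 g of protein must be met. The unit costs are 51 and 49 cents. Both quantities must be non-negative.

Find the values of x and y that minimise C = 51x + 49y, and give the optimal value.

x = 37, y = 1, minimum C = 1936

The feasible region is unbounded (it extends along (0, 1), (1, 0)), but C strictly increases along every unbounded feasible direction, so there is no improving ray and the minimum is attained at a vertex.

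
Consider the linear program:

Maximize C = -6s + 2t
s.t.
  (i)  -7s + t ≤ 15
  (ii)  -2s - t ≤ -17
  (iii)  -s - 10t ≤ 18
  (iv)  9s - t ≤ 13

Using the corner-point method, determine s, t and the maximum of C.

Extreme points and C = -6s + 2t:
  (2/9, 149/9) → C = 286/9
  (14, 113) → C = 142
  (30/11, 127/11) → C = 74/11

At the optimal vertex, -7s + t = 15 and 9s - t = 13.
Solving simultaneously gives s = 14, t = 113.

s = 14, t = 113, maximum C = 142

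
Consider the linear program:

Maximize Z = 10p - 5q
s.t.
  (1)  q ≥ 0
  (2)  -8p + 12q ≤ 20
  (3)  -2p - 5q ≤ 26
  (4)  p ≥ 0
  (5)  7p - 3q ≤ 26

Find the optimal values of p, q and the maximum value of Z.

Feasible corners and Z = 10p - 5q:
  (0, 0) → Z = 0
  (26/7, 0) → Z = 260/7
  (0, 5/3) → Z = -25/3
  (31/5, 29/5) → Z = 33

The binding constraints are q = 0 and 7p - 3q = 26.
Solving simultaneously gives p = 26/7, q = 0.

p = 26/7, q = 0, maximum Z = 260/7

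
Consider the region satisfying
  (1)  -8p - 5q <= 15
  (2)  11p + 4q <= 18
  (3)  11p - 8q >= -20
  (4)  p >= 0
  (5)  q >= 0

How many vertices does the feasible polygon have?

Pairwise boundary intersections that survive every other constraint:
  (16/33, 19/6)
  (18/11, 0)
  (0, 5/2)
  (0, 0)

4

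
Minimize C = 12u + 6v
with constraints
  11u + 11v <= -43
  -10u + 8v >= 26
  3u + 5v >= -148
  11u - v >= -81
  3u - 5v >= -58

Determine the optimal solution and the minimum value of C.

Corner points and C = 12u + 6v:
  (-35/11, -8/11) → C = -468/11
  (-467/66, 19/6) → C = -725/11
  (-311/39, -262/39) → C = -136

u = -311/39, v = -262/39, minimum C = -136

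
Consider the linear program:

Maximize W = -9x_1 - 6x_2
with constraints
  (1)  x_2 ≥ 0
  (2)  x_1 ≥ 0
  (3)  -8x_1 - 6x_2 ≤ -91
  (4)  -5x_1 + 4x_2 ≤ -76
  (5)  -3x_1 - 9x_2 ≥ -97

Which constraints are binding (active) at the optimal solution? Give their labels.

Extreme points and W = -9x_1 - 6x_2:
  (76/5, 0) → W = -684/5
  (97/3, 0) → W = -291
  (1072/57, 257/57) → W = -3730/19

The maximum is at (76/5, 0). Substituting into each constraint, equality holds for (1) and (4); the remaining constraints have slack.

(1) and (4)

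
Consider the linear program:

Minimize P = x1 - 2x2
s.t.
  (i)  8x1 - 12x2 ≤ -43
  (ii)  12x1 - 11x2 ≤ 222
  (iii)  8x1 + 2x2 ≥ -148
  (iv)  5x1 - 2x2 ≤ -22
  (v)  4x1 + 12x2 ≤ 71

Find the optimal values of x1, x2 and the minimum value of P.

x1 = -959/44, x2 = 145/11, minimum P = -2119/44

The binding constraints are 8x1 + 2x2 = -148 and 4x1 + 12x2 = 71.
Solving simultaneously gives x1 = -959/44, x2 = 145/11.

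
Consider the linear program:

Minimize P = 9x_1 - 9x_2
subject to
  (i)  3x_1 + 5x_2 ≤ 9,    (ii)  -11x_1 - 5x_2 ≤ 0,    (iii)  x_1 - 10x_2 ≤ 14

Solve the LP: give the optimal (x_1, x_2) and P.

x_1 = -9/8, x_2 = 99/40, minimum P = -162/5

Corner points and P = 9x_1 - 9x_2:
  (-9/8, 99/40) → P = -162/5
  (32/7, -33/35) → P = 1737/35
  (14/23, -154/115) → P = 2016/115

The binding constraints are 3x_1 + 5x_2 = 9 and -11x_1 - 5x_2 = 0.
Solving simultaneously gives x_1 = -9/8, x_2 = 99/40.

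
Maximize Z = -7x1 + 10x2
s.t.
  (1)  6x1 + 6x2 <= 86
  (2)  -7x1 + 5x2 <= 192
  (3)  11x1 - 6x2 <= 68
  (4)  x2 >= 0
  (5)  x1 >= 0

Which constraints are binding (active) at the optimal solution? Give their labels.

(1) and (5)

Feasible corners and Z = -7x1 + 10x2:
  (154/17, 269/51) → Z = -32/3
  (0, 43/3) → Z = 430/3
  (68/11, 0) → Z = -476/11
  (0, 0) → Z = 0

The maximum is at (0, 43/3). Substituting into each constraint, equality holds for (1) and (5); the remaining constraints have slack.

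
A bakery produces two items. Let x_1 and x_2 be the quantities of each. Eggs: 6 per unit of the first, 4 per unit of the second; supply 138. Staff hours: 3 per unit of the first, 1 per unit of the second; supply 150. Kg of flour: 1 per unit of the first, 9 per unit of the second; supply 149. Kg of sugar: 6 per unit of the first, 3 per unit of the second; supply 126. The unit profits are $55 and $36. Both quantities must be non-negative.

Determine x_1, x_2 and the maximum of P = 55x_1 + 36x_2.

x_1 = 15, x_2 = 12, maximum P = 1257

Corner points and P = 55x_1 + 36x_2:
  (0, 0) → P = 0
  (0, 149/9) → P = 596
  (21, 0) → P = 1155
  (323/25, 378/25) → P = 31373/25
  (15, 12) → P = 1257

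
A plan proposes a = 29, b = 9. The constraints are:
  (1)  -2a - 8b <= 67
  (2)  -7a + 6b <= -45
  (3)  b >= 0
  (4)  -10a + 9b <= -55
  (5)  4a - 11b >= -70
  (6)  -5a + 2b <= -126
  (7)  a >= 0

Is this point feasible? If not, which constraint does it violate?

(1): -130 ≤ 67 ✓
(2): -149 ≤ -45 ✓
(3): 9 ≥ 0 ✓
(4): -209 ≤ -55 ✓
(5): 17 ≥ -70 ✓
(6): -127 ≤ -126 ✓
(7): 29 ≥ 0 ✓

feasible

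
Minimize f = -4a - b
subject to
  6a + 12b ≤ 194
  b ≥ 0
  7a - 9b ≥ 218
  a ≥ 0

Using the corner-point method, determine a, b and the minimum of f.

a = 97/3, b = 0, minimum f = -388/3

Extreme points and f = -4a - b:
  (97/3, 0) → f = -388/3
  (727/23, 25/69) → f = -8749/69
  (218/7, 0) → f = -872/7

The optimum lies where 6a + 12b = 194 and b = 0.
Solving simultaneously gives a = 97/3, b = 0.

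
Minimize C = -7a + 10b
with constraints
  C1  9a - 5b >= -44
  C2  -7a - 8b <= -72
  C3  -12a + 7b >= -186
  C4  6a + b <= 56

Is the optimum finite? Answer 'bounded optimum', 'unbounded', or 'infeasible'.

Feasible corners and C = -7a + 10b:
  (8/107, 956/107) → C = 9504/107
  (236/39, 256/13) → C = 6028/39
  (376/41, 40/41) → C = -2232/41
The feasible region has finitely many vertices and no improving ray; the minimum is -2232/41 at (376/41, 40/41).

bounded optimum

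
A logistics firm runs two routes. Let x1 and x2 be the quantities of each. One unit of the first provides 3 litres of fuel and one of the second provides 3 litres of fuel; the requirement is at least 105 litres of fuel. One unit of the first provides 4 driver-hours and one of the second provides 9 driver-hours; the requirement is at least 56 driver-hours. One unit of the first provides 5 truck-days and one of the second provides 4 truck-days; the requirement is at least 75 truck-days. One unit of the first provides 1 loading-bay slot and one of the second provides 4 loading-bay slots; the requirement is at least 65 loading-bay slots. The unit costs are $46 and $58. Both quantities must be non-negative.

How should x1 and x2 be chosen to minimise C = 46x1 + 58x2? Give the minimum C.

Extreme points and C = 46x1 + 58x2:
  (0, 35) → C = 2030
  (65, 0) → C = 2990
  (25, 10) → C = 1730
The feasible region is unbounded (it extends along (0, 1), (1, 0)), but C strictly increases along every unbounded feasible direction, so there is no improving ray and the minimum is attained at a vertex.

The binding constraints are 3x1 + 3x2 = 105 and x1 + 4x2 = 65.
Solving simultaneously gives x1 = 25, x2 = 10.

x1 = 25, x2 = 10, minimum C = 1730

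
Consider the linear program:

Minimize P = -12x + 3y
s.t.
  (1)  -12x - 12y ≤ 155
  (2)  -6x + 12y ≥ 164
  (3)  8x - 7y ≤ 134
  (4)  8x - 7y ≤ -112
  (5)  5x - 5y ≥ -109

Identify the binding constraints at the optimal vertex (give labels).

Corner points and P = -12x + 3y:
  (-98/27, 320/27) → P = 712/9
  (-244/15, 83/15) → P = 1059/5
  (203/5, 312/5) → P = -300

The minimum is at (203/5, 312/5). Substituting into each constraint, equality holds for (4) and (5); the remaining constraints have slack.

(4) and (5)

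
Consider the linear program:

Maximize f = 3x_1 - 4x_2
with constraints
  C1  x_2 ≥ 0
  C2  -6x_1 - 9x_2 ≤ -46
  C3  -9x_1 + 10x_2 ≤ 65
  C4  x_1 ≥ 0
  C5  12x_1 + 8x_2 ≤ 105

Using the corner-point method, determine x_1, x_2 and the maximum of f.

Extreme points and f = 3x_1 - 4x_2:
  (23/3, 0) → f = 23
  (35/4, 0) → f = 105/4
  (0, 46/9) → f = -184/9
  (0, 13/2) → f = -26
  (265/96, 575/64) → f = -885/32

x_1 = 35/4, x_2 = 0, maximum f = 105/4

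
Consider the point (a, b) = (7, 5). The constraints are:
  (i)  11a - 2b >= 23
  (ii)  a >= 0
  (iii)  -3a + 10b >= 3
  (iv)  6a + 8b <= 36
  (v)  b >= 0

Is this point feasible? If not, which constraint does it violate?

not feasible — violates (iv)

Constraint (iv): 6a + 8b = 82, which is not ≤ 36. All other constraints are satisfied.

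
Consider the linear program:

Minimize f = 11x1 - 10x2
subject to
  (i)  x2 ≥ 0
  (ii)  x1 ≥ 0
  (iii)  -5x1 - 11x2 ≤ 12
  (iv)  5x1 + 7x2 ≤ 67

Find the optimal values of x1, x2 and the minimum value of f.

Vertices and f = 11x1 - 10x2:
  (0, 0) → f = 0
  (67/5, 0) → f = 737/5
  (0, 67/7) → f = -670/7

x1 = 0, x2 = 67/7, minimum f = -670/7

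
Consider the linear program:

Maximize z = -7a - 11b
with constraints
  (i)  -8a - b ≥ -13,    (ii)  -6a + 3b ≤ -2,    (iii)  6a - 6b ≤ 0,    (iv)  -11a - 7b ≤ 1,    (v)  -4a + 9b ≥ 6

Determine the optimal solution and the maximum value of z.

a = 6/7, b = 22/21, maximum z = -368/21

Vertices and z = -7a - 11b:
  (41/30, 31/15) → z = -323/10
  (13/9, 13/9) → z = -26
  (6/7, 22/21) → z = -368/21
  (6/5, 6/5) → z = -108/5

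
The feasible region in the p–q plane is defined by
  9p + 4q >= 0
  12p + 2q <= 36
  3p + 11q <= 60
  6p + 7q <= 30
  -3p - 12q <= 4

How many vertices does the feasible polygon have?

Pairwise boundary intersections that survive every other constraint:
  (-80/29, 180/29)
  (1/6, -3/8)
  (8/3, 2)
  (220/69, -26/23)
  (-2, 6)

5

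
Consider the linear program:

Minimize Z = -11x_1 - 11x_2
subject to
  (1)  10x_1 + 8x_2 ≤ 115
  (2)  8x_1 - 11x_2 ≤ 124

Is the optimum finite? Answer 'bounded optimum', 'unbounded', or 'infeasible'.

unbounded

From the feasible point (2257/174, -160/87), moving in the direction (-8, 10) keeps every constraint satisfied while Z decreases without bound.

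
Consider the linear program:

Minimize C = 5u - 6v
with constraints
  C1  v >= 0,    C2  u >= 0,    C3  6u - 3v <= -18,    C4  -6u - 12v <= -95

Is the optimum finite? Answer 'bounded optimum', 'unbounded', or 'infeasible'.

unbounded

From the feasible point (0, 95/12), moving in the direction (0, 1) keeps every constraint satisfied while C decreases without bound.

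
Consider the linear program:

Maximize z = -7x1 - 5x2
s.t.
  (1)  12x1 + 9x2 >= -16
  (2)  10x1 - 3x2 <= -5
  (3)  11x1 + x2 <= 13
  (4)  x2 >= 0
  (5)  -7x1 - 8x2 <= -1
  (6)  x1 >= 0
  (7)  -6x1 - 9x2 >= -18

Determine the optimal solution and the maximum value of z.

x1 = 0, x2 = 5/3, maximum z = -25/3

Feasible corners and z = -7x1 - 5x2:
  (0, 5/3) → z = -25/3
  (1/12, 35/18) → z = -371/36
  (0, 2) → z = -10

The binding constraints are 10x1 - 3x2 = -5 and x1 = 0.
Solving simultaneously gives x1 = 0, x2 = 5/3.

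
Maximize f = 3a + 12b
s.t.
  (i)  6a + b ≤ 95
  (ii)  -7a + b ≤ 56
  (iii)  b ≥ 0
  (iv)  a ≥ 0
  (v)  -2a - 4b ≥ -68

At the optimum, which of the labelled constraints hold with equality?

Vertices and f = 3a + 12b:
  (95/6, 0) → f = 95/2
  (156/11, 109/11) → f = 1776/11
  (0, 0) → f = 0
  (0, 17) → f = 204

The maximum is at (0, 17). Substituting into each constraint, equality holds for (iv) and (v); the remaining constraints have slack.

(iv) and (v)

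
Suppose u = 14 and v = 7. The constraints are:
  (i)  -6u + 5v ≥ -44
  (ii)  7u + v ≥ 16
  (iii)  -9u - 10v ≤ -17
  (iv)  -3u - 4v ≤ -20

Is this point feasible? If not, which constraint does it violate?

Constraint (i): -6u + 5v = -49, which is not ≥ -44. All other constraints are satisfied.

not feasible — violates (i)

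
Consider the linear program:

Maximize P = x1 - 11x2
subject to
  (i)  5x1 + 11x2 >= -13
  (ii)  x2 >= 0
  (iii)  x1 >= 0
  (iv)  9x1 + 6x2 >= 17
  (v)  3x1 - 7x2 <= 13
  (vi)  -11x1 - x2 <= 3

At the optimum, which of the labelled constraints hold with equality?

(ii) and (v)

Extreme points and P = x1 - 11x2:
  (17/9, 0) → P = 17/9
  (13/3, 0) → P = 13/3
  (0, 17/6) → P = -187/6
The feasible region is unbounded (it extends along (0, 1), (7, 3)), but P strictly decreases along every unbounded feasible direction, so there is no improving ray and the maximum is attained at a vertex.

The maximum is at (13/3, 0). Substituting into each constraint, equality holds for (ii) and (v); the remaining constraints have slack.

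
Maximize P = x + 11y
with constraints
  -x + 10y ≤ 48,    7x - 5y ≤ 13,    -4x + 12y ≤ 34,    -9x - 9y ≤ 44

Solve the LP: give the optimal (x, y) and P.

Feasible corners and P = x + 11y:
  (163/32, 145/32) → P = 879/16
  (-103/108, -425/108) → P = -2389/54
  (-139/24, 65/72) → P = 149/36

The binding constraints are 7x - 5y = 13 and -4x + 12y = 34.
Solving simultaneously gives x = 163/32, y = 145/32.

x = 163/32, y = 145/32, maximum P = 879/16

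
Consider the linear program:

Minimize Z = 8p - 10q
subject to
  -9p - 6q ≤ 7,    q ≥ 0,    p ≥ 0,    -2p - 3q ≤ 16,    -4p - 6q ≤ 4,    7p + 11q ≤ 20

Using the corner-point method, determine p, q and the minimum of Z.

Vertices and Z = 8p - 10q:
  (0, 0) → Z = 0
  (20/7, 0) → Z = 160/7
  (0, 20/11) → Z = -200/11

The binding constraints are p = 0 and 7p + 11q = 20.
Solving simultaneously gives p = 0, q = 20/11.

p = 0, q = 20/11, minimum Z = -200/11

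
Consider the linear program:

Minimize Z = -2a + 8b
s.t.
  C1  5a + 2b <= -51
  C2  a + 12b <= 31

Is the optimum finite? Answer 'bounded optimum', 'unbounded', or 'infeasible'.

From the feasible point (-337/29, 103/29), moving in the direction (2, -5) keeps every constraint satisfied while Z decreases without bound.

unbounded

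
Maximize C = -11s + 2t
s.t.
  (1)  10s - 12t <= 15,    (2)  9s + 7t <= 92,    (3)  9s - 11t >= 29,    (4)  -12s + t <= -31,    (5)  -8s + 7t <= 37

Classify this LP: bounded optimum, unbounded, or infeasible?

The boundaries 10s - 12t = 15 and 9s + 7t = 92 meet at (1209/178, 785/178), but that point violates 9s - 11t ≥ 29. Every candidate vertex is excluded by some other constraint, so the feasible region is empty.

infeasible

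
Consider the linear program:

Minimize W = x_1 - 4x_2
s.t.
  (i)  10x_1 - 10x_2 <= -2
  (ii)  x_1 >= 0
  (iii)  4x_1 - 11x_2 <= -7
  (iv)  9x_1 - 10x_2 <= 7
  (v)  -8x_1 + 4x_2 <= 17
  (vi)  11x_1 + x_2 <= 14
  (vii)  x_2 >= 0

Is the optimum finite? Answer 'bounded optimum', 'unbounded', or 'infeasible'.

Feasible corners and W = x_1 - 4x_2:
  (24/35, 31/35) → W = -20/7
  (23/20, 27/20) → W = -17/4
  (0, 7/11) → W = -28/11
  (0, 17/4) → W = -17
  (3/4, 23/4) → W = -89/4
The feasible region has finitely many vertices and no improving ray; the minimum is -89/4 at (3/4, 23/4).

bounded optimum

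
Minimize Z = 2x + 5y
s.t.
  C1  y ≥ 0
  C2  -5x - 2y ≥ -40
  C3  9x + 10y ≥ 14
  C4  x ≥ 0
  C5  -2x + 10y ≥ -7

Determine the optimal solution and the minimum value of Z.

x = 14/9, y = 0, minimum Z = 28/9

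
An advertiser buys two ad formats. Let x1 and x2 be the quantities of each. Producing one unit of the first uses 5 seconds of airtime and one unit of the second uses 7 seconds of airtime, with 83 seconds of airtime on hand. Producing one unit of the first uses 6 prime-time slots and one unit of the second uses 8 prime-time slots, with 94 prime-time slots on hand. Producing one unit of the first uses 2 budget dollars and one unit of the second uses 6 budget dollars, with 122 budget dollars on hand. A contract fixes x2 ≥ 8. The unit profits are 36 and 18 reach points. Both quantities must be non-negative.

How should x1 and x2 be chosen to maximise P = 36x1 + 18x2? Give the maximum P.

x1 = 5, x2 = 8, maximum P = 324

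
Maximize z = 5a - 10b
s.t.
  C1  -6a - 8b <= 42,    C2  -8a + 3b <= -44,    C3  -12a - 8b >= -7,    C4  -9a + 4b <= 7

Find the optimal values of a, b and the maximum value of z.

Vertices and z = 5a - 10b:
  (113/41, -300/41) → z = 3565/41
  (49/6, -91/8) → z = 1855/12
  (373/100, -118/25) → z = 1317/20

At the optimal vertex, -6a - 8b = 42 and -12a - 8b = -7.
Solving simultaneously gives a = 49/6, b = -91/8.

a = 49/6, b = -91/8, maximum z = 1855/12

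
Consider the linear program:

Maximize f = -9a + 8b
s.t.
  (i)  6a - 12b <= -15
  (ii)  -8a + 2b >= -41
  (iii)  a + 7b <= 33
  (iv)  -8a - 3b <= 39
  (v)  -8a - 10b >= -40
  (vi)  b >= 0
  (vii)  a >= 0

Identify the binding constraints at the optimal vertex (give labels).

Extreme points and f = -9a + 8b:
  (55/26, 30/13) → f = -15/26
  (0, 5/4) → f = 10
  (0, 4) → f = 32

The maximum is at (0, 4). Substituting into each constraint, equality holds for (v) and (vii); the remaining constraints have slack.

(v) and (vii)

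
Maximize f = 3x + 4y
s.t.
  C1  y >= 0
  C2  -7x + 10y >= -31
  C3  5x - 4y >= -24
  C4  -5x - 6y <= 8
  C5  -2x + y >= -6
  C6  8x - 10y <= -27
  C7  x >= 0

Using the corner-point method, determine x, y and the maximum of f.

Feasible corners and f = 3x + 4y:
  (16, 26) → f = 152
  (0, 6) → f = 24
  (29/4, 17/2) → f = 223/4
  (0, 27/10) → f = 54/5

x = 16, y = 26, maximum f = 152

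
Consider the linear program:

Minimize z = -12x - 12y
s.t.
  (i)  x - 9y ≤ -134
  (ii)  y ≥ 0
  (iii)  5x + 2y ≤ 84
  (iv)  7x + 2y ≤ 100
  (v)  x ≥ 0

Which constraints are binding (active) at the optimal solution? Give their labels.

(iii) and (v)

Extreme points and z = -12x - 12y:
  (632/65, 1038/65) → z = -4008/13
  (0, 134/9) → z = -536/3
  (8, 22) → z = -360
  (0, 42) → z = -504

The minimum is at (0, 42). Substituting into each constraint, equality holds for (iii) and (v); the remaining constraints have slack.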